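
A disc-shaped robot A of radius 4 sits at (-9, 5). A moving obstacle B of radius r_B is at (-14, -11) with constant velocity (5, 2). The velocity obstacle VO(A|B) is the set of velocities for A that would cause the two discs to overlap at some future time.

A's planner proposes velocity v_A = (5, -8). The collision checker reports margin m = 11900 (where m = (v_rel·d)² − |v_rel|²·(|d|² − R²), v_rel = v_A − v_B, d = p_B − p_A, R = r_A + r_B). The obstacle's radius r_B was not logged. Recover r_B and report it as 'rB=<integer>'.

m = 11900
d = (-5, -16);  v_rel = (0, -10),  |v_rel|² = 100
v_rel×d = (0)·(-16) − (-10)·(-5) = -50
since m = R²·100 − (-50)²:  R² = (2500 + 11900) / 100 = 144
R = √144 = 12  ⇒  r_B = 12 − 4 = 8

rB=8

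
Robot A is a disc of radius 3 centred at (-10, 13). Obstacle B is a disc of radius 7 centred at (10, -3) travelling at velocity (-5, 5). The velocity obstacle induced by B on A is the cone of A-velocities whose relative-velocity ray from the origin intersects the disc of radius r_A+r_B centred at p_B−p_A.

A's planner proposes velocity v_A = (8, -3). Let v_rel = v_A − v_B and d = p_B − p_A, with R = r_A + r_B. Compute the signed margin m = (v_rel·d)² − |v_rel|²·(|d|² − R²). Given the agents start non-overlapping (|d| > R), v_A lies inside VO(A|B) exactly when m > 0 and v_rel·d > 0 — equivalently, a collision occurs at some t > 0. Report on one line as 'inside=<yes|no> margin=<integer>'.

d = (20, -16),  |d|² = 656;  R = 3+7 = 10,  c = 656−10² = 556
v_rel = (13, -8),  |v_rel|² = 233;  v_rel·d = (13)·(20) + (-8)·(-16) = 388
233·t² − 776·t + 556 = 0  ⇒  m = 388² − 233·556 = 20996
m = 20996 > 0,  v_rel·d = 388 > 0  ⇒  inside

inside=yes margin=20996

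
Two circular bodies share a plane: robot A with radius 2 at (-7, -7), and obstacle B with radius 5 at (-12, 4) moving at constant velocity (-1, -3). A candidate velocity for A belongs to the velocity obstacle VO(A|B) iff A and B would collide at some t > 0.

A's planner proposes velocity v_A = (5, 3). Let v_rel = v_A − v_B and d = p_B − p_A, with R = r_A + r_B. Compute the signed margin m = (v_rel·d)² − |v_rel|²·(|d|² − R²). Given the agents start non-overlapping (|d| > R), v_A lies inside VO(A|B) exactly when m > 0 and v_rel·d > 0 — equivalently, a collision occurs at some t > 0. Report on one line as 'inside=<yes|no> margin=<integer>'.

d = (-5, 11),  |d|² = 146;  R = 2+5 = 7,  c = 146−7² = 97
v_rel = (6, 6),  |v_rel|² = 72;  v_rel·d = (6)·(-5) + (6)·(11) = 36
72·t² − 72·t + 97 = 0  ⇒  m = 36² − 72·97 = -5688
m = -5688 < 0,  v_rel·d = 36 > 0  ⇒  outside

inside=no margin=-5688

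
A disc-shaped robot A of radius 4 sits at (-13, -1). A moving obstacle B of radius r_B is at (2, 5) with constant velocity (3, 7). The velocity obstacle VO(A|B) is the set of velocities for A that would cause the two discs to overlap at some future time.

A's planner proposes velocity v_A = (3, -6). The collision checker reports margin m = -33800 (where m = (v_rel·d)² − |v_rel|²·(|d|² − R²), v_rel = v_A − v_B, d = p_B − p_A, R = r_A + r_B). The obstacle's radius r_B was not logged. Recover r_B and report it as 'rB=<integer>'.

m = -33800
d = (15, 6);  v_rel = (0, -13),  |v_rel|² = 169
v_rel×d = (0)·(6) − (-13)·(15) = 195
since m = R²·169 − 195²:  R² = (38025 + -33800) / 169 = 25
R = √25 = 5  ⇒  r_B = 5 − 4 = 1

rB=1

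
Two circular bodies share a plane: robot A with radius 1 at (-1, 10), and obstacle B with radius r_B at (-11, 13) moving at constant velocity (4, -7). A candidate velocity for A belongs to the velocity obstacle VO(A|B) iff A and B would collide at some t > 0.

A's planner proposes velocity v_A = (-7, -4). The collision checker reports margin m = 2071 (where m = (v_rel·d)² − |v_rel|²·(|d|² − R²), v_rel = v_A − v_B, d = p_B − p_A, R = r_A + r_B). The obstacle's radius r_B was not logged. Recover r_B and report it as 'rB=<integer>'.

m = 2071
d = (-10, 3);  v_rel = (-11, 3),  |v_rel|² = 130
v_rel×d = (-11)·(3) − (3)·(-10) = -3
since m = R²·130 − (-3)²:  R² = (9 + 2071) / 130 = 16
R = √16 = 4  ⇒  r_B = 4 − 1 = 3

rB=3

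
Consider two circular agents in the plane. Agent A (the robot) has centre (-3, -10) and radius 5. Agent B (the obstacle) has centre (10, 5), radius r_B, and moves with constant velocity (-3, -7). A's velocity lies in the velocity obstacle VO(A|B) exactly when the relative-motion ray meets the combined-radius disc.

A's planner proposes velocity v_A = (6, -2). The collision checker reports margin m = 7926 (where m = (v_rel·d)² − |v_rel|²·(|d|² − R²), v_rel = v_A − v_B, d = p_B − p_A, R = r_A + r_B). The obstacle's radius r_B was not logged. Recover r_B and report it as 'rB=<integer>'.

m = 7926
d = (13, 15);  v_rel = (9, 5),  |v_rel|² = 106
v_rel×d = (9)·(15) − (5)·(13) = 70
since m = R²·106 − 70²:  R² = (4900 + 7926) / 106 = 121
R = √121 = 11  ⇒  r_B = 11 − 5 = 6

rB=6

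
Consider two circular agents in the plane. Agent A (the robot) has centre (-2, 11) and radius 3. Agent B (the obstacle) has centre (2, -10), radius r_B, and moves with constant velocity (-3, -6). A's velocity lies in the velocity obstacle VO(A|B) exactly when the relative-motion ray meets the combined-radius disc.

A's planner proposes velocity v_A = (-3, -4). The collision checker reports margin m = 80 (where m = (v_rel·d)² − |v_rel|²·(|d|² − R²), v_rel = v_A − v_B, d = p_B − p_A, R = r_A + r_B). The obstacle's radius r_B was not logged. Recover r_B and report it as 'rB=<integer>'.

m = 80
d = (4, -21);  v_rel = (0, 2),  |v_rel|² = 4
v_rel×d = (0)·(-21) − (2)·(4) = -8
since m = R²·4 − (-8)²:  R² = (64 + 80) / 4 = 36
R = √36 = 6  ⇒  r_B = 6 − 3 = 3

rB=3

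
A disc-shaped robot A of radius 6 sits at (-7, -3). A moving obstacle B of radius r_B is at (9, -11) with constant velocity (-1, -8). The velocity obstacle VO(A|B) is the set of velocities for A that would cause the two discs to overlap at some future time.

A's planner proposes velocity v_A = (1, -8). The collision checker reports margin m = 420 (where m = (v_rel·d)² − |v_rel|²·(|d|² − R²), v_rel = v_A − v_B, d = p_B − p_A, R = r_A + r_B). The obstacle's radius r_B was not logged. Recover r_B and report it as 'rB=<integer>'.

m = 420
d = (16, -8);  v_rel = (2, 0),  |v_rel|² = 4
v_rel×d = (2)·(-8) − (0)·(16) = -16
since m = R²·4 − (-16)²:  R² = (256 + 420) / 4 = 169
R = √169 = 13  ⇒  r_B = 13 − 6 = 7

rB=7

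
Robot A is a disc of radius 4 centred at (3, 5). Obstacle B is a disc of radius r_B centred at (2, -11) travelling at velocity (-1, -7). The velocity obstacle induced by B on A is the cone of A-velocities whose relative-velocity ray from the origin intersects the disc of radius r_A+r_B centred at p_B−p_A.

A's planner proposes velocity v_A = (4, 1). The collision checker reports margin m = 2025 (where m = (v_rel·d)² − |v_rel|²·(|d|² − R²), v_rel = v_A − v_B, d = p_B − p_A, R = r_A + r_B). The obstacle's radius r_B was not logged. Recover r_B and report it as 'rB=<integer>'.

m = 2025
d = (-1, -16);  v_rel = (5, 8),  |v_rel|² = 89
v_rel×d = (5)·(-16) − (8)·(-1) = -72
since m = R²·89 − (-72)²:  R² = (5184 + 2025) / 89 = 81
R = √81 = 9  ⇒  r_B = 9 − 4 = 5

rB=5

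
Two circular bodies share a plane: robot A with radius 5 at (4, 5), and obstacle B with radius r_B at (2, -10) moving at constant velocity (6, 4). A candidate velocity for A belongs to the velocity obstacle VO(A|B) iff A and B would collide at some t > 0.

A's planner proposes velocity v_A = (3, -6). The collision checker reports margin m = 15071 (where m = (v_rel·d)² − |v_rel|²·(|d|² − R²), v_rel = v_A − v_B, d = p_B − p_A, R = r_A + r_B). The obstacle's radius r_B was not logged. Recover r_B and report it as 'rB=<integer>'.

m = 15071
d = (-2, -15);  v_rel = (-3, -10),  |v_rel|² = 109
v_rel×d = (-3)·(-15) − (-10)·(-2) = 25
since m = R²·109 − 25²:  R² = (625 + 15071) / 109 = 144
R = √144 = 12  ⇒  r_B = 12 − 5 = 7

rB=7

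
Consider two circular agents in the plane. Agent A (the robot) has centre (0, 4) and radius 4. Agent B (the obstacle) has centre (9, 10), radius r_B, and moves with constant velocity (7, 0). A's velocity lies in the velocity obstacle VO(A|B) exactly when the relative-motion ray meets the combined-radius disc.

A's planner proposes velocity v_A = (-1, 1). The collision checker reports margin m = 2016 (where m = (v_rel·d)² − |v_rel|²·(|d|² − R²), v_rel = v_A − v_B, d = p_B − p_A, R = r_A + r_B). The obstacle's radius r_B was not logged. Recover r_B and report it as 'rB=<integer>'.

m = 2016
d = (9, 6);  v_rel = (-8, 1),  |v_rel|² = 65
v_rel×d = (-8)·(6) − (1)·(9) = -57
since m = R²·65 − (-57)²:  R² = (3249 + 2016) / 65 = 81
R = √81 = 9  ⇒  r_B = 9 − 4 = 5

rB=5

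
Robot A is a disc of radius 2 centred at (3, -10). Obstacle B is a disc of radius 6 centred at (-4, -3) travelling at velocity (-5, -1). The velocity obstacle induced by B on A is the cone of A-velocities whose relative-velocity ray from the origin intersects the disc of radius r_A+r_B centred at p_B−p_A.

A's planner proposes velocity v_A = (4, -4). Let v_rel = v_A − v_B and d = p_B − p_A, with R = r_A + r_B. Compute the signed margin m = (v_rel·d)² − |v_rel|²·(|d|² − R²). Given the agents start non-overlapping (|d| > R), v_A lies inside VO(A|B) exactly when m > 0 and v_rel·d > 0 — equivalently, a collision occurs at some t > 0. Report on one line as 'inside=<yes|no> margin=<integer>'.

d = (-7, 7),  |d|² = 98;  R = 2+6 = 8,  c = 98−8² = 34
v_rel = (9, -3),  |v_rel|² = 90;  v_rel·d = (9)·(-7) + (-3)·(7) = -84
90·t² + 168·t + 34 = 0  ⇒  m = (-84)² − 90·34 = 3996
m = 3996 > 0,  v_rel·d = -84 < 0  ⇒  outside

inside=no margin=3996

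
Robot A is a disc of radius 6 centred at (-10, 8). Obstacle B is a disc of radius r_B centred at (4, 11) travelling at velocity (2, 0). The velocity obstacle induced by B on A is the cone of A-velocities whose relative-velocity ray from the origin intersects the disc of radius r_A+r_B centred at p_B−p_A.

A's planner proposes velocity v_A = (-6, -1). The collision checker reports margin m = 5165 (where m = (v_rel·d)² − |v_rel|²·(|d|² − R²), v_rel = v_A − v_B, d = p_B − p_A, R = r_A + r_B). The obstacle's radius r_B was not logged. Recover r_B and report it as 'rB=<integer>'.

m = 5165
d = (14, 3);  v_rel = (-8, -1),  |v_rel|² = 65
v_rel×d = (-8)·(3) − (-1)·(14) = -10
since m = R²·65 − (-10)²:  R² = (100 + 5165) / 65 = 81
R = √81 = 9  ⇒  r_B = 9 − 6 = 3

rB=3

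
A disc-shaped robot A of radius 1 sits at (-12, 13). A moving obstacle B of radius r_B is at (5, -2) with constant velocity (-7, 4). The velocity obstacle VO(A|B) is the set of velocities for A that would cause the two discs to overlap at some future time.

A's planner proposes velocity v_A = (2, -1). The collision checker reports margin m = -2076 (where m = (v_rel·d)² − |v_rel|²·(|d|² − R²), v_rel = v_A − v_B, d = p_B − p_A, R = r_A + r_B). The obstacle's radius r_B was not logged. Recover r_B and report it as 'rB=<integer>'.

m = -2076
d = (17, -15);  v_rel = (9, -5),  |v_rel|² = 106
v_rel×d = (9)·(-15) − (-5)·(17) = -50
since m = R²·106 − (-50)²:  R² = (2500 + -2076) / 106 = 4
R = √4 = 2  ⇒  r_B = 2 − 1 = 1

rB=1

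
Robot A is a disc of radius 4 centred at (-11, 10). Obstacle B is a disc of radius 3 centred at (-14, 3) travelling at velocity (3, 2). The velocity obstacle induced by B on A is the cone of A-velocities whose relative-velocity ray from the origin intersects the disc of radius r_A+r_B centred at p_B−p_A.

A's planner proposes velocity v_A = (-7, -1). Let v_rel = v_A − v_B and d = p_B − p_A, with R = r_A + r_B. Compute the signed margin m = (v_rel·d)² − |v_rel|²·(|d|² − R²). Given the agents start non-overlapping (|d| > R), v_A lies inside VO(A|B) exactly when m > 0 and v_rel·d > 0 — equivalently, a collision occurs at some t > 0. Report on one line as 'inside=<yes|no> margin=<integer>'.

d = (-3, -7),  |d|² = 58;  R = 4+3 = 7,  c = 58−7² = 9
v_rel = (-10, -3),  |v_rel|² = 109;  v_rel·d = (-10)·(-3) + (-3)·(-7) = 51
109·t² − 102·t + 9 = 0  ⇒  m = 51² − 109·9 = 1620
m = 1620 > 0,  v_rel·d = 51 > 0  ⇒  inside

inside=yes margin=1620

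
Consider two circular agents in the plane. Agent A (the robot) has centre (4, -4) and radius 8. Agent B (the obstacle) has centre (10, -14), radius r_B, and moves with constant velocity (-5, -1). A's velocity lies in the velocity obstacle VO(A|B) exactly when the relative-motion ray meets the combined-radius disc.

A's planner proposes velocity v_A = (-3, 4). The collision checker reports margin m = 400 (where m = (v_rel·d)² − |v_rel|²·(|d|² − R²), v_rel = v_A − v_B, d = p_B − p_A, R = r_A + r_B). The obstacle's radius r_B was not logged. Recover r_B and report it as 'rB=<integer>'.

m = 400
d = (6, -10);  v_rel = (2, 5),  |v_rel|² = 29
v_rel×d = (2)·(-10) − (5)·(6) = -50
since m = R²·29 − (-50)²:  R² = (2500 + 400) / 29 = 100
R = √100 = 10  ⇒  r_B = 10 − 8 = 2

rB=2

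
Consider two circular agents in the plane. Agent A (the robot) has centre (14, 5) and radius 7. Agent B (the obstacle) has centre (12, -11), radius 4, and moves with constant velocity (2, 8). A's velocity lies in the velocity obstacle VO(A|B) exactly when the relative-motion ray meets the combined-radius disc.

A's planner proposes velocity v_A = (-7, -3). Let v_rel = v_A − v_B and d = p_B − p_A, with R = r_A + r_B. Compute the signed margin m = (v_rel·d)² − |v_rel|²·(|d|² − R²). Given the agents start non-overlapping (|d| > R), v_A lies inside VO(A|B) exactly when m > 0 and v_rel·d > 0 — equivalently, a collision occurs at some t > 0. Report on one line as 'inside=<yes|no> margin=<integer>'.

d = (-2, -16),  |d|² = 260;  R = 7+4 = 11,  c = 260−11² = 139
v_rel = (-9, -11),  |v_rel|² = 202;  v_rel·d = (-9)·(-2) + (-11)·(-16) = 194
202·t² − 388·t + 139 = 0  ⇒  m = 194² − 202·139 = 9558
m = 9558 > 0,  v_rel·d = 194 > 0  ⇒  inside

inside=yes margin=9558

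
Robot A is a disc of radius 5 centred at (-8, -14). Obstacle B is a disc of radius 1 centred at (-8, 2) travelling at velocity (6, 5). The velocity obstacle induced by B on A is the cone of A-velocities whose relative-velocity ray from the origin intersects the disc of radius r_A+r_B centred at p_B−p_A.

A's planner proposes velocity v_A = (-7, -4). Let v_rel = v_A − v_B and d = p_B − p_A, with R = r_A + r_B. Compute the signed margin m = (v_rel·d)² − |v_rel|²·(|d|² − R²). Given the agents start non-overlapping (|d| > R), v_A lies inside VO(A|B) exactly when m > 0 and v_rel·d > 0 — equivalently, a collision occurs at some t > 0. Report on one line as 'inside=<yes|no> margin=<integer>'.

d = (0, 16),  |d|² = 256;  R = 5+1 = 6,  c = 256−6² = 220
v_rel = (-13, -9),  |v_rel|² = 250;  v_rel·d = (-13)·(0) + (-9)·(16) = -144
250·t² + 288·t + 220 = 0  ⇒  m = (-144)² − 250·220 = -34264
m = -34264 < 0,  v_rel·d = -144 < 0  ⇒  outside

inside=no margin=-34264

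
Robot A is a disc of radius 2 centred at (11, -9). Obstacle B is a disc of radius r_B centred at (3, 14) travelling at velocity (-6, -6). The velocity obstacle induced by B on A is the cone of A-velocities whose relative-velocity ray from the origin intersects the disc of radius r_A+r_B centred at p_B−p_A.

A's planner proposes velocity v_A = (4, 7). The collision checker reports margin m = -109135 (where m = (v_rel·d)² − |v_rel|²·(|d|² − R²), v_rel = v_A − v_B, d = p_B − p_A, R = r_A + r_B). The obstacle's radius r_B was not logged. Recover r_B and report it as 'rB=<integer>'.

m = -109135
d = (-8, 23);  v_rel = (10, 13),  |v_rel|² = 269
v_rel×d = (10)·(23) − (13)·(-8) = 334
since m = R²·269 − 334²:  R² = (111556 + -109135) / 269 = 9
R = √9 = 3  ⇒  r_B = 3 − 2 = 1

rB=1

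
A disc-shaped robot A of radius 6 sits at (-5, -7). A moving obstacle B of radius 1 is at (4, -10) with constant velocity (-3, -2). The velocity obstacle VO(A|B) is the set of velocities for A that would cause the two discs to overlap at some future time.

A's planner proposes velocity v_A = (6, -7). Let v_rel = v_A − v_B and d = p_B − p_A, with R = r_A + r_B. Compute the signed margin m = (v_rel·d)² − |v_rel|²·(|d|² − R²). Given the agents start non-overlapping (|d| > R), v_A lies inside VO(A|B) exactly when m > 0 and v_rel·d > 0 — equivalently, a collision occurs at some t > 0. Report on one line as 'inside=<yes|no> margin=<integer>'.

d = (9, -3),  |d|² = 90;  R = 6+1 = 7,  c = 90−7² = 41
v_rel = (9, -5),  |v_rel|² = 106;  v_rel·d = (9)·(9) + (-5)·(-3) = 96
106·t² − 192·t + 41 = 0  ⇒  m = 96² − 106·41 = 4870
m = 4870 > 0,  v_rel·d = 96 > 0  ⇒  inside

inside=yes margin=4870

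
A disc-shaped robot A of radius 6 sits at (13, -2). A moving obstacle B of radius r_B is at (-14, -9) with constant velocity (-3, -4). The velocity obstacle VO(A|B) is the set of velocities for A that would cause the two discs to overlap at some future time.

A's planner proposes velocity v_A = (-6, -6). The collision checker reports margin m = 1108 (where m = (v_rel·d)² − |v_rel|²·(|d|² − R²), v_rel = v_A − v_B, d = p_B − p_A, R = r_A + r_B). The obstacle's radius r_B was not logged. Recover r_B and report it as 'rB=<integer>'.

m = 1108
d = (-27, -7);  v_rel = (-3, -2),  |v_rel|² = 13
v_rel×d = (-3)·(-7) − (-2)·(-27) = -33
since m = R²·13 − (-33)²:  R² = (1089 + 1108) / 13 = 169
R = √169 = 13  ⇒  r_B = 13 − 6 = 7

rB=7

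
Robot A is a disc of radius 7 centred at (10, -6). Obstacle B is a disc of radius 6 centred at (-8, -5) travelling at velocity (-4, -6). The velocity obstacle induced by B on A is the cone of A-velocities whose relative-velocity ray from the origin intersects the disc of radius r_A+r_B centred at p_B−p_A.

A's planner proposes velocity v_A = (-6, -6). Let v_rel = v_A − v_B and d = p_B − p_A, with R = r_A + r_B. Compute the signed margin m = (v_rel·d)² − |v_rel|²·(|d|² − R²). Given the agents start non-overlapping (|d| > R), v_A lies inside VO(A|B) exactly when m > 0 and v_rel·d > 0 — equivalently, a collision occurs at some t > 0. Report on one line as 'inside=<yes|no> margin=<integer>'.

d = (-18, 1),  |d|² = 325;  R = 7+6 = 13,  c = 325−13² = 156
v_rel = (-2, 0),  |v_rel|² = 4;  v_rel·d = (-2)·(-18) + (0)·(1) = 36
4·t² − 72·t + 156 = 0  ⇒  m = 36² − 4·156 = 672
m = 672 > 0,  v_rel·d = 36 > 0  ⇒  inside

inside=yes margin=672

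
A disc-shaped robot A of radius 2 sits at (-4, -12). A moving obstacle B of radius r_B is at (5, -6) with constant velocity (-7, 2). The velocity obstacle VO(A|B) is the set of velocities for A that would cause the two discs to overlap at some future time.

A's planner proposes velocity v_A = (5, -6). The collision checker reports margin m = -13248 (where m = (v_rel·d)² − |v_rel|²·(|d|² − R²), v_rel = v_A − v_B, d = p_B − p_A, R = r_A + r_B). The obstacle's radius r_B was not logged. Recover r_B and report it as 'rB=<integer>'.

m = -13248
d = (9, 6);  v_rel = (12, -8),  |v_rel|² = 208
v_rel×d = (12)·(6) − (-8)·(9) = 144
since m = R²·208 − 144²:  R² = (20736 + -13248) / 208 = 36
R = √36 = 6  ⇒  r_B = 6 − 2 = 4

rB=4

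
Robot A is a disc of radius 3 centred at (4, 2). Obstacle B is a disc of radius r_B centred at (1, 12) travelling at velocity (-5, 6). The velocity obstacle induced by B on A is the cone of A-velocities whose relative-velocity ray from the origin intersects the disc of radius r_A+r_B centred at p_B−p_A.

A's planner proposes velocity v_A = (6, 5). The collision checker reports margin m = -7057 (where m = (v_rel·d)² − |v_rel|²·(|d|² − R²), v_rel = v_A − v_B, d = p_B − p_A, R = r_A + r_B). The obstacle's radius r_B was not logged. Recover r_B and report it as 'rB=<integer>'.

m = -7057
d = (-3, 10);  v_rel = (11, -1),  |v_rel|² = 122
v_rel×d = (11)·(10) − (-1)·(-3) = 107
since m = R²·122 − 107²:  R² = (11449 + -7057) / 122 = 36
R = √36 = 6  ⇒  r_B = 6 − 3 = 3

rB=3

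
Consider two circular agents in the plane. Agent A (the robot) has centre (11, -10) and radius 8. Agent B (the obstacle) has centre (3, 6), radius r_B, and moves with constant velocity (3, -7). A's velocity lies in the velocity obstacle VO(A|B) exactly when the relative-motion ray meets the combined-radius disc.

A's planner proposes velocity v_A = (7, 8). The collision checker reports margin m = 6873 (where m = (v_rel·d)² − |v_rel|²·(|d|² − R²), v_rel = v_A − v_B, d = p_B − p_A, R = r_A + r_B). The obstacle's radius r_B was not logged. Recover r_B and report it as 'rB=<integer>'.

m = 6873
d = (-8, 16);  v_rel = (4, 15),  |v_rel|² = 241
v_rel×d = (4)·(16) − (15)·(-8) = 184
since m = R²·241 − 184²:  R² = (33856 + 6873) / 241 = 169
R = √169 = 13  ⇒  r_B = 13 − 8 = 5

rB=5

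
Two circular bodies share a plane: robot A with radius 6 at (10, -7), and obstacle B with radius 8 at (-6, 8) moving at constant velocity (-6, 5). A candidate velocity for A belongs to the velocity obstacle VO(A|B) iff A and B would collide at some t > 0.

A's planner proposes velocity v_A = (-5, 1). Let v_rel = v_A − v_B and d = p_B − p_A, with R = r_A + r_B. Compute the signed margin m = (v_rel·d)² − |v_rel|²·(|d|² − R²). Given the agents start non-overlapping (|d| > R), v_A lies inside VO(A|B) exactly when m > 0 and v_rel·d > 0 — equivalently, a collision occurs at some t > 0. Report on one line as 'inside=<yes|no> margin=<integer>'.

d = (-16, 15),  |d|² = 481;  R = 6+8 = 14,  c = 481−14² = 285
v_rel = (1, -4),  |v_rel|² = 17;  v_rel·d = (1)·(-16) + (-4)·(15) = -76
17·t² + 152·t + 285 = 0  ⇒  m = (-76)² − 17·285 = 931
m = 931 > 0,  v_rel·d = -76 < 0  ⇒  outside

inside=no margin=931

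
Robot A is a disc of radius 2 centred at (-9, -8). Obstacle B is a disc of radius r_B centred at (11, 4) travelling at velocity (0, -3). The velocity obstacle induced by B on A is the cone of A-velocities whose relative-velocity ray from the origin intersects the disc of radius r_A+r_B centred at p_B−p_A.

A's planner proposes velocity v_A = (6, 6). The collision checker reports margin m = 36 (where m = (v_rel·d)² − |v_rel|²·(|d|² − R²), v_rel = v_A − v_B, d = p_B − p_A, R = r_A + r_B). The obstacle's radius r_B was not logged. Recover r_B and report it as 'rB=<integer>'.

m = 36
d = (20, 12);  v_rel = (6, 9),  |v_rel|² = 117
v_rel×d = (6)·(12) − (9)·(20) = -108
since m = R²·117 − (-108)²:  R² = (11664 + 36) / 117 = 100
R = √100 = 10  ⇒  r_B = 10 − 2 = 8

rB=8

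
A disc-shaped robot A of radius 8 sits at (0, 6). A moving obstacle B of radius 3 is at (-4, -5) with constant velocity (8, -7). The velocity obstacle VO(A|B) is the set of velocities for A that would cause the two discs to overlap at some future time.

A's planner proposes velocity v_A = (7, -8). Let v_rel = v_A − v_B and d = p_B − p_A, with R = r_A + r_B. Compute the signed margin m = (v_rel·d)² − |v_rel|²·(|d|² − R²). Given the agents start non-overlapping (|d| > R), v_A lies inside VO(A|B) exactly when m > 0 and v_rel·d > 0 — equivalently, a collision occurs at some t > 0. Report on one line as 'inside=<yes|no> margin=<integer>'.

d = (-4, -11),  |d|² = 137;  R = 8+3 = 11,  c = 137−11² = 16
v_rel = (-1, -1),  |v_rel|² = 2;  v_rel·d = (-1)·(-4) + (-1)·(-11) = 15
2·t² − 30·t + 16 = 0  ⇒  m = 15² − 2·16 = 193
m = 193 > 0,  v_rel·d = 15 > 0  ⇒  inside

inside=yes margin=193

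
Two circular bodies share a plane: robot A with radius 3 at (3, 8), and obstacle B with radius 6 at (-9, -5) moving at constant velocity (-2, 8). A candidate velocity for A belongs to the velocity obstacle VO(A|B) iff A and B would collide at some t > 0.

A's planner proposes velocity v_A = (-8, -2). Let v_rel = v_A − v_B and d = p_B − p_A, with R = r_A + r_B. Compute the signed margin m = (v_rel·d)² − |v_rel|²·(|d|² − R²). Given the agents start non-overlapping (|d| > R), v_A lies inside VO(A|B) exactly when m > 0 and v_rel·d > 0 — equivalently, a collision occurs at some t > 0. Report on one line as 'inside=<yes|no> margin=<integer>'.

d = (-12, -13),  |d|² = 313;  R = 3+6 = 9,  c = 313−9² = 232
v_rel = (-6, -10),  |v_rel|² = 136;  v_rel·d = (-6)·(-12) + (-10)·(-13) = 202
136·t² − 404·t + 232 = 0  ⇒  m = 202² − 136·232 = 9252
m = 9252 > 0,  v_rel·d = 202 > 0  ⇒  inside

inside=yes margin=9252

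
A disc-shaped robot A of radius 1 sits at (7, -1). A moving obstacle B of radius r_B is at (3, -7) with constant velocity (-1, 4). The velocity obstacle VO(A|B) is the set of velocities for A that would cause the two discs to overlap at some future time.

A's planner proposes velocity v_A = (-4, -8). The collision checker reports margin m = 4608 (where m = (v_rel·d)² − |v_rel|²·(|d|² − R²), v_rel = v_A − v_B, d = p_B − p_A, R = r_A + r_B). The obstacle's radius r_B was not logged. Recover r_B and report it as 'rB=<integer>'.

m = 4608
d = (-4, -6);  v_rel = (-3, -12),  |v_rel|² = 153
v_rel×d = (-3)·(-6) − (-12)·(-4) = -30
since m = R²·153 − (-30)²:  R² = (900 + 4608) / 153 = 36
R = √36 = 6  ⇒  r_B = 6 − 1 = 5

rB=5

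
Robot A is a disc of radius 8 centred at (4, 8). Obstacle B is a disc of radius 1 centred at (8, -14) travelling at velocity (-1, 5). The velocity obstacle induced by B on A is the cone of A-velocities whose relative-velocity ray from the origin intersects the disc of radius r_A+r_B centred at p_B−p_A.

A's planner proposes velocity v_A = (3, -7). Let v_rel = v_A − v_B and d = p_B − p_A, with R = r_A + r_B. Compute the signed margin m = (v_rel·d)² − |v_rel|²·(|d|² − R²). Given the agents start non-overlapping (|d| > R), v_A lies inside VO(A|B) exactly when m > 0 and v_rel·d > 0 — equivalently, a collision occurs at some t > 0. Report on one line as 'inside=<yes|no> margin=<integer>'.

d = (4, -22),  |d|² = 500;  R = 8+1 = 9,  c = 500−9² = 419
v_rel = (4, -12),  |v_rel|² = 160;  v_rel·d = (4)·(4) + (-12)·(-22) = 280
160·t² − 560·t + 419 = 0  ⇒  m = 280² − 160·419 = 11360
m = 11360 > 0,  v_rel·d = 280 > 0  ⇒  inside

inside=yes margin=11360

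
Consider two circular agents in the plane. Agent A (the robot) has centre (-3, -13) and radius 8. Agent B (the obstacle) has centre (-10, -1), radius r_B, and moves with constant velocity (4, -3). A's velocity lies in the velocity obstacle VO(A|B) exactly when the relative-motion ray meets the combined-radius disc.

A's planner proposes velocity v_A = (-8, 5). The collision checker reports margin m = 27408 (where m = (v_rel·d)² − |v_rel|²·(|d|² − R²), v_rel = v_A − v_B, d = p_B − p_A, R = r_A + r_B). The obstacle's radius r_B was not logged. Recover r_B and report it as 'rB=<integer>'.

m = 27408
d = (-7, 12);  v_rel = (-12, 8),  |v_rel|² = 208
v_rel×d = (-12)·(12) − (8)·(-7) = -88
since m = R²·208 − (-88)²:  R² = (7744 + 27408) / 208 = 169
R = √169 = 13  ⇒  r_B = 13 − 8 = 5

rB=5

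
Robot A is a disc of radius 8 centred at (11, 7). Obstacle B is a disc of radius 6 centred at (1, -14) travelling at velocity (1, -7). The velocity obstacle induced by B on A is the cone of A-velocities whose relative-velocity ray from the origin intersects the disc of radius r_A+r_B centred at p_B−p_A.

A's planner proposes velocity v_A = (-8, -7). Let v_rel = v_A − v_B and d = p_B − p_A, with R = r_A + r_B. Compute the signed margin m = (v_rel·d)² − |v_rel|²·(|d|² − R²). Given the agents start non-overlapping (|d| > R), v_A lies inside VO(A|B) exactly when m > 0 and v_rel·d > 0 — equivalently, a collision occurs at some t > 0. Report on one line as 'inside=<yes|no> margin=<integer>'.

d = (-10, -21),  |d|² = 541;  R = 8+6 = 14,  c = 541−14² = 345
v_rel = (-9, 0),  |v_rel|² = 81;  v_rel·d = (-9)·(-10) + (0)·(-21) = 90
81·t² − 180·t + 345 = 0  ⇒  m = 90² − 81·345 = -19845
m = -19845 < 0,  v_rel·d = 90 > 0  ⇒  outside

inside=no margin=-19845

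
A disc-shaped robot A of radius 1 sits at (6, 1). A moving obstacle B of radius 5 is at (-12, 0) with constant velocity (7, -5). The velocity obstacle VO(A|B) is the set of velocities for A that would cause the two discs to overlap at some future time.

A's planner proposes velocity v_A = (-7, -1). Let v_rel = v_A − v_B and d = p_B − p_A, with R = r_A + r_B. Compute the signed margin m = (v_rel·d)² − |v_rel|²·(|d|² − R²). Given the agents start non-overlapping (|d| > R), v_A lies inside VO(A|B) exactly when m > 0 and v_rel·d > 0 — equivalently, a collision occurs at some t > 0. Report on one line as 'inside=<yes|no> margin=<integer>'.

d = (-18, -1),  |d|² = 325;  R = 1+5 = 6,  c = 325−6² = 289
v_rel = (-14, 4),  |v_rel|² = 212;  v_rel·d = (-14)·(-18) + (4)·(-1) = 248
212·t² − 496·t + 289 = 0  ⇒  m = 248² − 212·289 = 236
m = 236 > 0,  v_rel·d = 248 > 0  ⇒  inside

inside=yes margin=236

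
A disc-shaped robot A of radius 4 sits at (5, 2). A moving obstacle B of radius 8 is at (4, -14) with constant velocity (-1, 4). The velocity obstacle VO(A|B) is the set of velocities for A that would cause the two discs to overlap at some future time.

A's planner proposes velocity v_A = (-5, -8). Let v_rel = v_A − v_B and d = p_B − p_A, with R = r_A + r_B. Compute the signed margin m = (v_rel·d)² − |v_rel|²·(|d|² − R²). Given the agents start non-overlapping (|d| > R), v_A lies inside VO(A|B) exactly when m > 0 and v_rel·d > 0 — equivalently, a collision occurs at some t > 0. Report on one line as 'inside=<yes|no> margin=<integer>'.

d = (-1, -16),  |d|² = 257;  R = 4+8 = 12,  c = 257−12² = 113
v_rel = (-4, -12),  |v_rel|² = 160;  v_rel·d = (-4)·(-1) + (-12)·(-16) = 196
160·t² − 392·t + 113 = 0  ⇒  m = 196² − 160·113 = 20336
m = 20336 > 0,  v_rel·d = 196 > 0  ⇒  inside

inside=yes margin=20336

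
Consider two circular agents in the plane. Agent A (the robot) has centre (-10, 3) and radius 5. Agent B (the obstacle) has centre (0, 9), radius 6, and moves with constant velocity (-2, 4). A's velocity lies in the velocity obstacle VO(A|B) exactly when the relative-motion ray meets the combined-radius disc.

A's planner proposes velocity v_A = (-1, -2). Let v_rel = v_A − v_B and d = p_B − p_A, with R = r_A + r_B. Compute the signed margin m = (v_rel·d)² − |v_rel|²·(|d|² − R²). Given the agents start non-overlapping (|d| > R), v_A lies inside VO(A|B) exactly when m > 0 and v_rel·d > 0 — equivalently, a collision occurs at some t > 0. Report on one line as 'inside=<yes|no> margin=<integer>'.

d = (10, 6),  |d|² = 136;  R = 5+6 = 11,  c = 136−11² = 15
v_rel = (1, -6),  |v_rel|² = 37;  v_rel·d = (1)·(10) + (-6)·(6) = -26
37·t² + 52·t + 15 = 0  ⇒  m = (-26)² − 37·15 = 121
m = 121 > 0,  v_rel·d = -26 < 0  ⇒  outside

inside=no margin=121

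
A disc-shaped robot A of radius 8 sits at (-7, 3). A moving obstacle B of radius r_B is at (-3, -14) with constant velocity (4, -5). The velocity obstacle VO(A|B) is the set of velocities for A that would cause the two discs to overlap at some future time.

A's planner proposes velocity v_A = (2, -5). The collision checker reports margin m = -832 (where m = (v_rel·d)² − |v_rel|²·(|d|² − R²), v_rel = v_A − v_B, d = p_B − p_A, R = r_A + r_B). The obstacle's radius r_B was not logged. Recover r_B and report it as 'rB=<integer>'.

m = -832
d = (4, -17);  v_rel = (-2, 0),  |v_rel|² = 4
v_rel×d = (-2)·(-17) − (0)·(4) = 34
since m = R²·4 − 34²:  R² = (1156 + -832) / 4 = 81
R = √81 = 9  ⇒  r_B = 9 − 8 = 1

rB=1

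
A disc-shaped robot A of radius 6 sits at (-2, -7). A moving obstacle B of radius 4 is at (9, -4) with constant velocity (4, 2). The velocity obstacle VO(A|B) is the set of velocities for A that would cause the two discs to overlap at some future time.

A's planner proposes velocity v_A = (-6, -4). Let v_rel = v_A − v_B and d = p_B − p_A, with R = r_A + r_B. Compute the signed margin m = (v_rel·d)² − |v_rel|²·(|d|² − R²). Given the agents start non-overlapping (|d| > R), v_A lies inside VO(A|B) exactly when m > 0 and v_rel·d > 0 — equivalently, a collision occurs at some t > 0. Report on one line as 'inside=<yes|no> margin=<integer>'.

d = (11, 3),  |d|² = 130;  R = 6+4 = 10,  c = 130−10² = 30
v_rel = (-10, -6),  |v_rel|² = 136;  v_rel·d = (-10)·(11) + (-6)·(3) = -128
136·t² + 256·t + 30 = 0  ⇒  m = (-128)² − 136·30 = 12304
m = 12304 > 0,  v_rel·d = -128 < 0  ⇒  outside

inside=no margin=12304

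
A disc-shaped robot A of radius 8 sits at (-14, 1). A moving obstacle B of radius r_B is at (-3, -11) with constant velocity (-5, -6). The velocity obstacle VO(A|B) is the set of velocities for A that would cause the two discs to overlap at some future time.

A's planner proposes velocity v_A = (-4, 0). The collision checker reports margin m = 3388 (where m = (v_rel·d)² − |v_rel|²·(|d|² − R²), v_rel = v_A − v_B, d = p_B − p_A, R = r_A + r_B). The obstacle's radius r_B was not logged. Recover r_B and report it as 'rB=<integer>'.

m = 3388
d = (11, -12);  v_rel = (1, 6),  |v_rel|² = 37
v_rel×d = (1)·(-12) − (6)·(11) = -78
since m = R²·37 − (-78)²:  R² = (6084 + 3388) / 37 = 256
R = √256 = 16  ⇒  r_B = 16 − 8 = 8

rB=8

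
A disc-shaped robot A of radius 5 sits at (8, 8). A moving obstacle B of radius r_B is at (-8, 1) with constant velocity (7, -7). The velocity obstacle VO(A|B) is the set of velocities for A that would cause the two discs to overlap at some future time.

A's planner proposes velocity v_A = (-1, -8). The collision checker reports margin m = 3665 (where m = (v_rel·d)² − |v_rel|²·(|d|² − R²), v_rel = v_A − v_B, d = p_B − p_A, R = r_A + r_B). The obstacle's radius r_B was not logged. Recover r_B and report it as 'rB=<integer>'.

m = 3665
d = (-16, -7);  v_rel = (-8, -1),  |v_rel|² = 65
v_rel×d = (-8)·(-7) − (-1)·(-16) = 40
since m = R²·65 − 40²:  R² = (1600 + 3665) / 65 = 81
R = √81 = 9  ⇒  r_B = 9 − 5 = 4

rB=4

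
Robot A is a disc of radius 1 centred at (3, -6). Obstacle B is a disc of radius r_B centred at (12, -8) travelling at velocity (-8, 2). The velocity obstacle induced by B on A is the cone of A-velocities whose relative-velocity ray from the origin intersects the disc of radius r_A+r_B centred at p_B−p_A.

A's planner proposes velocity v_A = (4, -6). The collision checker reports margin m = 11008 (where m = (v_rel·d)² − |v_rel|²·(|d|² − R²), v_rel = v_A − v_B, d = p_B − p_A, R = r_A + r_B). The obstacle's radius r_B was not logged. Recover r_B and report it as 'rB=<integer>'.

m = 11008
d = (9, -2);  v_rel = (12, -8),  |v_rel|² = 208
v_rel×d = (12)·(-2) − (-8)·(9) = 48
since m = R²·208 − 48²:  R² = (2304 + 11008) / 208 = 64
R = √64 = 8  ⇒  r_B = 8 − 1 = 7

rB=7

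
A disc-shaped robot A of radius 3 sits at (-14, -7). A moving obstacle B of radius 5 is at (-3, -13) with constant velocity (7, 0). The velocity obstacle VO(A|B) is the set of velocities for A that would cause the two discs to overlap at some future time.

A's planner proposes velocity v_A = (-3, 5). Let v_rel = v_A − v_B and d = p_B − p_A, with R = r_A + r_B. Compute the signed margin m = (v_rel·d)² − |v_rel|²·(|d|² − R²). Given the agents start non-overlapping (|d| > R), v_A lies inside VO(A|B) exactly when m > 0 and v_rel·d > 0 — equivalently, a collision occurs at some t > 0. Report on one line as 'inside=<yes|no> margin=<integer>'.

d = (11, -6),  |d|² = 157;  R = 3+5 = 8,  c = 157−8² = 93
v_rel = (-10, 5),  |v_rel|² = 125;  v_rel·d = (-10)·(11) + (5)·(-6) = -140
125·t² + 280·t + 93 = 0  ⇒  m = (-140)² − 125·93 = 7975
m = 7975 > 0,  v_rel·d = -140 < 0  ⇒  outside

inside=no margin=7975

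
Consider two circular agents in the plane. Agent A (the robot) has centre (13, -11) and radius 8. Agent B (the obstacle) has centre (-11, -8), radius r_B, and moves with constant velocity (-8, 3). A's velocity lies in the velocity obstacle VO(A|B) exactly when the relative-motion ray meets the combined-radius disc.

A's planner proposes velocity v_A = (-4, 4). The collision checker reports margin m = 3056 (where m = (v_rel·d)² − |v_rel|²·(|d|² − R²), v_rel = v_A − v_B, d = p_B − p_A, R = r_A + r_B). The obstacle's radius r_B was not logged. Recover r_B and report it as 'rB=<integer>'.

m = 3056
d = (-24, 3);  v_rel = (4, 1),  |v_rel|² = 17
v_rel×d = (4)·(3) − (1)·(-24) = 36
since m = R²·17 − 36²:  R² = (1296 + 3056) / 17 = 256
R = √256 = 16  ⇒  r_B = 16 − 8 = 8

rB=8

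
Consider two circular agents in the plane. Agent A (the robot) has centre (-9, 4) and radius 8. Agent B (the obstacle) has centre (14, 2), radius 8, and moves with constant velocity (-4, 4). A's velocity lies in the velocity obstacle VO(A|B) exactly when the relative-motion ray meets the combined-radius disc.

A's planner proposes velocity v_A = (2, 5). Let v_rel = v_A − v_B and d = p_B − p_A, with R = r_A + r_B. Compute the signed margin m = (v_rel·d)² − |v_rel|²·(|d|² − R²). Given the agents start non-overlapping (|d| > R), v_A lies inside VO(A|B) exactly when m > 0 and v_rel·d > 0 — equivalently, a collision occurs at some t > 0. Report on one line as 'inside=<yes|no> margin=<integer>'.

d = (23, -2),  |d|² = 533;  R = 8+8 = 16,  c = 533−16² = 277
v_rel = (6, 1),  |v_rel|² = 37;  v_rel·d = (6)·(23) + (1)·(-2) = 136
37·t² − 272·t + 277 = 0  ⇒  m = 136² − 37·277 = 8247
m = 8247 > 0,  v_rel·d = 136 > 0  ⇒  inside

inside=yes margin=8247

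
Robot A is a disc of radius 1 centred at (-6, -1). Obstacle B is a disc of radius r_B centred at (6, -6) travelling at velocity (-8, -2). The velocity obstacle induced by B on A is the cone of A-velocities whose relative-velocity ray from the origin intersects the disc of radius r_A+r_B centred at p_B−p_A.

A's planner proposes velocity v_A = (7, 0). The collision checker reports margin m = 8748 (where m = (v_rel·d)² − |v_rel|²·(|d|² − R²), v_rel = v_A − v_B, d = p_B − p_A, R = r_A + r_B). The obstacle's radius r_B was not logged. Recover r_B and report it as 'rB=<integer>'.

m = 8748
d = (12, -5);  v_rel = (15, 2),  |v_rel|² = 229
v_rel×d = (15)·(-5) − (2)·(12) = -99
since m = R²·229 − (-99)²:  R² = (9801 + 8748) / 229 = 81
R = √81 = 9  ⇒  r_B = 9 − 1 = 8

rB=8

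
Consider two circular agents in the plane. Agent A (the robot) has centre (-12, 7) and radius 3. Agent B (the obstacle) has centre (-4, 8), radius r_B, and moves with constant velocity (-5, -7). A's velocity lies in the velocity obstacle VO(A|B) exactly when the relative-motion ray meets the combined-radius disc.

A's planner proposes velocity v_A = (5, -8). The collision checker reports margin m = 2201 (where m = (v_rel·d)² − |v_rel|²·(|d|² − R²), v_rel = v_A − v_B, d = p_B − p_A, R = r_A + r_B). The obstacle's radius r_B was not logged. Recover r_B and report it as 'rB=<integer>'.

m = 2201
d = (8, 1);  v_rel = (10, -1),  |v_rel|² = 101
v_rel×d = (10)·(1) − (-1)·(8) = 18
since m = R²·101 − 18²:  R² = (324 + 2201) / 101 = 25
R = √25 = 5  ⇒  r_B = 5 − 3 = 2

rB=2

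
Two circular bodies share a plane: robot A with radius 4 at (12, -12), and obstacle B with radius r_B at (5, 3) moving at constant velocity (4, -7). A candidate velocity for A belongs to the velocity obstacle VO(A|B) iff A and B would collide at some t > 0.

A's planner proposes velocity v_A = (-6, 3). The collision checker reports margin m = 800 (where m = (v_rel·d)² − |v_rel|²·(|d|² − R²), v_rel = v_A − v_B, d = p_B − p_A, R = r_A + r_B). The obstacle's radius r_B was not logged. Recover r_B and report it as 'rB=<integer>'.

m = 800
d = (-7, 15);  v_rel = (-10, 10),  |v_rel|² = 200
v_rel×d = (-10)·(15) − (10)·(-7) = -80
since m = R²·200 − (-80)²:  R² = (6400 + 800) / 200 = 36
R = √36 = 6  ⇒  r_B = 6 − 4 = 2

rB=2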